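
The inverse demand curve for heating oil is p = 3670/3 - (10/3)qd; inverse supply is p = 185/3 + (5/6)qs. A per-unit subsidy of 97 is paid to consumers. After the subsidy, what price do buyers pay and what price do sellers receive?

Pre-subsidy: 3670/3 - (10/3)q = 185/3 + (5/6)q gives q* = 278.8 and p* = 294.
With the rebate, buyers effectively pay pb = ps − 97, where ps is the price sellers receive.
On the curves, pb = 3670/3 - (10/3)q and ps = 185/3 + (5/6)q; the wedge ps − pb = 97 gives 185/3 + (5/6)q − (3670/3 - (10/3)q) = 97, so q' = 302.08.
Then pb = 3670/3 − (10/3)·302.08 = 216.4 and ps = 185/3 + (5/6)·302.08 = 313.4.

Buyers pay 216.4; sellers receive 313.4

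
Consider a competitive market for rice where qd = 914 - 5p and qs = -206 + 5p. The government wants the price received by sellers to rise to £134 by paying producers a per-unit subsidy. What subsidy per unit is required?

Required subsidy s = £44 per unit

At a seller price of 134, quantity supplied is -206 + 5·134 = 464.
Buyers absorb 464 only when they pay pb with 914 − 5·pb = 464, i.e. pb = 90.
s = ps − pb = 134 − 90 = 44.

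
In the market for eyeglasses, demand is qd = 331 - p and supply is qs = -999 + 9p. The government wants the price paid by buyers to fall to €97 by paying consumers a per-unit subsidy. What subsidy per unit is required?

At a buyer price of 97, quantity demanded is 331 − 1·97 = 234.
Sellers supply 234 only when they receive ps with -999 + 9·ps = 234, i.e. ps = 137.
s = ps − pb = 137 − 97 = 40.

Required subsidy s = €40 per unit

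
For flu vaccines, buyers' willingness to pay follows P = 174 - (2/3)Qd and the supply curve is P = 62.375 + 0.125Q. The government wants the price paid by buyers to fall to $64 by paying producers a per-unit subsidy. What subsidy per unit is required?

At a buyer price of 64, quantity demanded is 261 − 1.5·64 = 165.
Sellers supply 165 only when they receive Ps = 62.375 + 0.125·165 = 83.
s = Ps − Pb = 83 − 64 = 19.

Required subsidy s = $19 per unit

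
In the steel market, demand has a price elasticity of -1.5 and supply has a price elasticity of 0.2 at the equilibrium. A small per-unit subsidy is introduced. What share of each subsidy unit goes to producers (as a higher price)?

Producer share = 15/17

For a small subsidy around the equilibrium, the benefit split depends on the relative slopes, which at a point are proportional to the elasticities.
Buyer share = εs/(εs + |εd|) = 0.2/(0.2 + 1.5) = 2/17; seller share = |εd|/(εs + |εd|) = 15/17.
So producers capture 15/17 of the subsidy.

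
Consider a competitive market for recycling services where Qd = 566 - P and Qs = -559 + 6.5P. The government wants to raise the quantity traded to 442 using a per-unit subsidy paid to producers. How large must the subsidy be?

At Q = 442, invert demand for the buyer price: Pb = (566 − 442)/1 = 124; invert supply for the seller price: Ps = (442 − (-559))/6.5 = 154.
The subsidy must fill the gap: s = Ps − Pb = 154 − 124 = 30.

Required subsidy s = 30 per unit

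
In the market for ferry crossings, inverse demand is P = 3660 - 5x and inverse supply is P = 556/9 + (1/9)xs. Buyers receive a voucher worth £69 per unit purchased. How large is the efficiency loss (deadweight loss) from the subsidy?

Deadweight loss = £465.75

Pre-subsidy: 3660 - 5x = 556/9 + (1/9)x gives x* = 704 and P* = 140.
With the rebate, buyers effectively pay Pb = Ps − 69, where Ps is the price sellers receive.
On the curves, Pb = 3660 - 5x and Ps = 556/9 + (1/9)x; the wedge Ps − Pb = 69 gives 556/9 + (1/9)x − (3660 - 5x) = 69, so x' = 717.5.
Then Pb = 3660 − 5·717.5 = 72.5 and Ps = 556/9 + (1/9)·717.5 = 141.5.
The subsidy expands output by 717.5 − 704 = 13.5 past the efficient level; on those units the gap between marginal cost and willingness to pay runs from 0 up to 69.
DWL = ½ × 69 × 13.5 = 465.75.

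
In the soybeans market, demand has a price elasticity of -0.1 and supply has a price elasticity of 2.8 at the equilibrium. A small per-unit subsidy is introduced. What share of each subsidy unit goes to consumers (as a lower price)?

Consumer share = 28/29

For a small subsidy around the equilibrium, the benefit split depends on the relative slopes, which at a point are proportional to the elasticities.
Buyer share = εs/(εs + |εd|) = 2.8/(2.8 + 0.1) = 28/29; seller share = |εd|/(εs + |εd|) = 1/29.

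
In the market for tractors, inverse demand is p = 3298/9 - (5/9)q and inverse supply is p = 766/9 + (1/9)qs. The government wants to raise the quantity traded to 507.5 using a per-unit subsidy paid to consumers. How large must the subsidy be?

At q = 507.5, from the demand curve buyers pay pb = 3298/9 − (5/9)·507.5 = 84.5; from the supply curve sellers need ps = 766/9 + (1/9)·507.5 = 141.5.
The subsidy must fill the gap: s = ps − pb = 141.5 − 84.5 = 57.

Required subsidy s = 57 per unit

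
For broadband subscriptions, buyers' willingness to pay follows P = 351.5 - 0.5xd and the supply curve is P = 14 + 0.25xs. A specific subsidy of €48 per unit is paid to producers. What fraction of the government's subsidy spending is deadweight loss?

DWL / government spending = 16/257

Pre-subsidy: 351.5 - 0.5x = 14 + 0.25x gives x* = 450 and P* = 126.5.
With the subsidy, sellers receive Ps = Pb + 48 for each unit, where Pb is the price buyers pay.
On the curves, Pb = 351.5 - 0.5x and Ps = 14 + 0.25x; the wedge Ps − Pb = 48 gives 14 + 0.25x − (351.5 - 0.5x) = 48, so x' = 514.
Then Pb = 351.5 − 0.5·514 = 94.5 and Ps = 14 + 0.25·514 = 142.5.
ΔCS = ½(450 + 514)(126.5 − 94.5) = 15424; ΔPS = ½(450 + 514)(142.5 − 126.5) = 7712.
Government spending = 48 × 514 = 24672.
DWL = ½ × 48 × (514 − 450) = 1536; fraction = 1536 / 24672 = 16/257.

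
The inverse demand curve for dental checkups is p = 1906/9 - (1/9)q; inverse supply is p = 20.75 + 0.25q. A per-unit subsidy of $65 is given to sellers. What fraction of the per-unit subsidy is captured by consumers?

Pre-subsidy: 1906/9 - (1/9)q = 20.75 + 0.25q gives q* = 529 and p* = 153.
With the subsidy, sellers receive ps = pb + 65 for each unit, where pb is the price buyers pay.
On the curves, pb = 1906/9 - (1/9)q and ps = 20.75 + 0.25q; the wedge ps − pb = 65 gives 20.75 + 0.25q − (1906/9 - (1/9)q) = 65, so q' = 709.
Then pb = 1906/9 − (1/9)·709 = 133 and ps = 20.75 + 0.25·709 = 198.
Buyers' price falls by p* − pb = 153 − 133 = 20; sellers' price rises by ps − p* = 198 − 153 = 45.
So consumers capture 20/65 = 4/13 of each unit of subsidy.

Consumer share = 4/13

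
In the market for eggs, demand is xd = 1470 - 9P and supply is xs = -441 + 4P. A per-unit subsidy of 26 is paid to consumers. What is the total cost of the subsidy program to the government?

Government cost = 5694

Pre-subsidy: 1470 - 9P = -441 + 4P gives P* = 147, x* = 147.
With the rebate, buyers effectively pay Pb = Ps − 26, where Ps is the price sellers receive.
Demand in terms of Ps becomes xd = 1470 − 9(Ps − 26) = 1704 - 9Ps. Setting this equal to supply: 1704 - 9Ps = -441 + 4Ps, so Ps = 165.
Buyers pay Pb = 165 − 26 = 139; x' = -441 + 4·165 = 219.
Government outlay = subsidy × quantity = 26 × 219 = 5694.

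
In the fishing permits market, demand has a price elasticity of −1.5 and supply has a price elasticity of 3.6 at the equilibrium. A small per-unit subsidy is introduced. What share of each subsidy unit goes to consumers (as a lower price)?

For a small subsidy around the equilibrium, the benefit split depends on the relative slopes, which at a point are proportional to the elasticities.
Buyer share = εs/(εs + |εd|) = 3.6/(3.6 + 1.5) = 12/17; seller share = |εd|/(εs + |εd|) = 5/17.

Consumer share = 12/17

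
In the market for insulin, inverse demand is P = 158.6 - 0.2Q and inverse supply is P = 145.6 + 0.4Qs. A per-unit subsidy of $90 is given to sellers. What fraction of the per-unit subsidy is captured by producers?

Pre-subsidy: 158.6 - 0.2Q = 145.6 + 0.4Q gives Q* = 65/3 and P* = 2314/15.
With the subsidy, sellers receive Ps = Pb + 90 for each unit, where Pb is the price buyers pay.
On the curves, Pb = 158.6 - 0.2Q and Ps = 145.6 + 0.4Q; the wedge Ps − Pb = 90 gives 145.6 + 0.4Q − (158.6 - 0.2Q) = 90, so Q' = 515/3.
Then Pb = 158.6 − 0.2·(515/3) = 1864/15 and Ps = 145.6 + 0.4·(515/3) = 3214/15.
Buyers' price falls by P* − Pb = 2314/15 − 1864/15 = 30; sellers' price rises by Ps − P* = 3214/15 − 2314/15 = 60.
So producers capture 60/90 = 2/3 of each unit of subsidy.

Producer share = 2/3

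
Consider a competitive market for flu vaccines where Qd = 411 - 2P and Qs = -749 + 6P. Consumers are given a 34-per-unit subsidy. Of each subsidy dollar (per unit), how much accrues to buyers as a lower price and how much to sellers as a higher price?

Pre-subsidy: 411 - 2P = -749 + 6P gives P* = 145, Q* = 121.
With the rebate, buyers effectively pay Pb = Ps − 34, where Ps is the price sellers receive.
Demand in terms of Ps becomes Qd = 411 − 2(Ps − 34) = 479 - 2Ps. Setting this equal to supply: 479 - 2Ps = -749 + 6Ps, so Ps = 153.5.
Buyers pay Pb = 153.5 − 34 = 119.5; Q' = -749 + 6·153.5 = 172.
Buyers' price falls by P* − Pb = 145 − 119.5 = 25.5; sellers' price rises by Ps − P* = 153.5 − 145 = 8.5.

Buyers gain 25.5 per unit; sellers gain 8.5 per unit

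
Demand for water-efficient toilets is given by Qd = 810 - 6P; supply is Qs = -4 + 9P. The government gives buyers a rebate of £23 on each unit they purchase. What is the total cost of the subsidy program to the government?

Government cost = £13045.6

Pre-subsidy: 810 - 6P = -4 + 9P gives P* = 814/15, Q* = 484.4.
With the rebate, buyers effectively pay Pb = Ps − 23, where Ps is the price sellers receive.
Demand in terms of Ps becomes Qd = 810 − 6(Ps − 23) = 948 - 6Ps. Setting this equal to supply: 948 - 6Ps = -4 + 9Ps, so Ps = 952/15.
Buyers pay Pb = 952/15 − 23 = 607/15; Q' = -4 + 9·(952/15) = 567.2.
Government outlay = subsidy × quantity = 23 × 567.2 = 13045.6.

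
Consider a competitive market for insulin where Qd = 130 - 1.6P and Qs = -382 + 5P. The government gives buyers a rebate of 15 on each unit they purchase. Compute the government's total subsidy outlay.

Pre-subsidy: 130 - 1.6P = -382 + 5P gives P* = 2560/33, Q* = 194/33.
With the rebate, buyers effectively pay Pb = Ps − 15, where Ps is the price sellers receive.
Demand in terms of Ps becomes Qd = 130 − 1.6(Ps − 15) = 154 - 1.6Ps. Setting this equal to supply: 154 - 1.6Ps = -382 + 5Ps, so Ps = 2680/33.
Buyers pay Pb = 2680/33 − 15 = 2185/33; Q' = -382 + 5·(2680/33) = 794/33.
Government outlay = subsidy × quantity = 15 × 794/33 = 3970/11.

Government cost = 3970/11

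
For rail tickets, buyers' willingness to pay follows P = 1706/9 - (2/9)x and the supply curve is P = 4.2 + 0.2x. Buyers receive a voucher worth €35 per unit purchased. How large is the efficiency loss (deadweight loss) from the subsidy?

Pre-subsidy: 1706/9 - (2/9)x = 4.2 + 0.2x gives x* = 439 and P* = 92.
With the rebate, buyers effectively pay Pb = Ps − 35, where Ps is the price sellers receive.
On the curves, Pb = 1706/9 - (2/9)x and Ps = 4.2 + 0.2x; the wedge Ps − Pb = 35 gives 4.2 + 0.2x − (1706/9 - (2/9)x) = 35, so x' = 9916/19.
Then Pb = 1706/9 − (2/9)·(9916/19) = 1398/19 and Ps = 4.2 + 0.2·(9916/19) = 2063/19.
The subsidy expands output by 9916/19 − 439 = 1575/19 past the efficient level; on those units the gap between marginal cost and willingness to pay runs from 0 up to 35.
DWL = ½ × 35 × 1575/19 = 55125/38.

Deadweight loss = 55125/38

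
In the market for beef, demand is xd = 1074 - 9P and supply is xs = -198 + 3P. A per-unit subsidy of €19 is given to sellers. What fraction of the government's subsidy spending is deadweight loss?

DWL / government spending = 57/434

Pre-subsidy: 1074 - 9P = -198 + 3P gives P* = 106, x* = 120.
With the subsidy, sellers receive Ps = Pb + 19 for each unit, where Pb is the price buyers pay.
Supply in terms of Pb becomes xs = -198 + 3(Pb + 19) = -141 + 3Pb. Setting this equal to demand: 1074 - 9Pb = -141 + 3Pb, so Pb = 101.25.
Sellers receive Ps = 101.25 + 19 = 120.25; x' = 1074 − 9·101.25 = 162.75.
ΔCS = ½(120 + 162.75)(106 − 101.25) = 671.53125; ΔPS = ½(120 + 162.75)(120.25 − 106) = 2014.59375.
Government spending = 19 × 162.75 = 3092.25.
DWL = ½ × 19 × (162.75 − 120) = 406.125; fraction = 406.125 / 3092.25 = 57/434.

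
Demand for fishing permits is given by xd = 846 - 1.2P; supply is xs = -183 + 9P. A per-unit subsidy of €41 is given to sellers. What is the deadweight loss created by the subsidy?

Deadweight loss = 15129/17

Pre-subsidy: 846 - 1.2P = -183 + 9P gives P* = 1715/17, x* = 12324/17.
With the subsidy, sellers receive Ps = Pb + 41 for each unit, where Pb is the price buyers pay.
Supply in terms of Pb becomes xs = -183 + 9(Pb + 41) = 186 + 9Pb. Setting this equal to demand: 846 - 1.2Pb = 186 + 9Pb, so Pb = 1100/17.
Sellers receive Ps = 1100/17 + 41 = 1797/17; x' = 846 − 1.2·(1100/17) = 13062/17.
The subsidy expands output by 13062/17 − 12324/17 = 738/17 past the efficient level; on those units the gap between marginal cost and willingness to pay runs from 0 up to 41.
DWL = ½ × 41 × 738/17 = 15129/17.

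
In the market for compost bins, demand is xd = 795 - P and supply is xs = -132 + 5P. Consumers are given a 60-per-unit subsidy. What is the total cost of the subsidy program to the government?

Government cost = 41430

Pre-subsidy: 795 - P = -132 + 5P gives P* = 154.5, x* = 640.5.
With the rebate, buyers effectively pay Pb = Ps − 60, where Ps is the price sellers receive.
Demand in terms of Ps becomes xd = 795 − 1(Ps − 60) = 855 - Ps. Setting this equal to supply: 855 - Ps = -132 + 5Ps, so Ps = 164.5.
Buyers pay Pb = 164.5 − 60 = 104.5; x' = -132 + 5·164.5 = 690.5.
Government outlay = subsidy × quantity = 60 × 690.5 = 41430.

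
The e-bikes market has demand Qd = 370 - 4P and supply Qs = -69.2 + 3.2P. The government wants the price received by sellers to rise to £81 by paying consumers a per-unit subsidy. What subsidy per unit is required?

At a seller price of 81, quantity supplied is -69.2 + 3.2·81 = 190.
Buyers absorb 190 only when they pay Pb with 370 − 4·Pb = 190, i.e. Pb = 45.
s = Ps − Pb = 81 − 45 = 36.

Required subsidy s = £36 per unit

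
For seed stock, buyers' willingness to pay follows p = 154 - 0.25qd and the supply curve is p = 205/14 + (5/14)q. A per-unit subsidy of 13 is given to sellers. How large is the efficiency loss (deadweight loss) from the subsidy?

Pre-subsidy: 154 - 0.25q = 205/14 + (5/14)q gives q* = 3902/17 and p* = 3285/34.
With the subsidy, sellers receive ps = pb + 13 for each unit, where pb is the price buyers pay.
On the curves, pb = 154 - 0.25q and ps = 205/14 + (5/14)q; the wedge ps − pb = 13 gives 205/14 + (5/14)q − (154 - 0.25q) = 13, so q' = 4266/17.
Then pb = 154 − 0.25·(4266/17) = 3103/34 and ps = 205/14 + (5/14)·(4266/17) = 3545/34.
The subsidy expands output by 4266/17 − 3902/17 = 364/17 past the efficient level; on those units the gap between marginal cost and willingness to pay runs from 0 up to 13.
DWL = ½ × 13 × 364/17 = 2366/17.

Deadweight loss = 2366/17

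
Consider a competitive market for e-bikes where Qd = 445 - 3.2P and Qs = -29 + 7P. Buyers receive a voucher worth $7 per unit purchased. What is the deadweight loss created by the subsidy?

Deadweight loss = 2744/51

Pre-subsidy: 445 - 3.2P = -29 + 7P gives P* = 790/17, Q* = 5037/17.
With the rebate, buyers effectively pay Pb = Ps − 7, where Ps is the price sellers receive.
Demand in terms of Ps becomes Qd = 445 − 3.2(Ps − 7) = 467.4 - 3.2Ps. Setting this equal to supply: 467.4 - 3.2Ps = -29 + 7Ps, so Ps = 146/3.
Buyers pay Pb = 146/3 − 7 = 125/3; Q' = -29 + 7·(146/3) = 935/3.
The subsidy expands output by 935/3 − 5037/17 = 784/51 past the efficient level; on those units the gap between marginal cost and willingness to pay runs from 0 up to 7.
DWL = ½ × 7 × 784/51 = 2744/51.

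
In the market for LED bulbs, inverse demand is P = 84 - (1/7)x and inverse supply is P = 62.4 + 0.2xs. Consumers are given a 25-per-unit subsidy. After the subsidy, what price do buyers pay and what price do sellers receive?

Buyers pay 775/12; sellers receive 1075/12

Pre-subsidy: 84 - (1/7)x = 62.4 + 0.2x gives x* = 63 and P* = 75.
With the rebate, buyers effectively pay Pb = Ps − 25, where Ps is the price sellers receive.
On the curves, Pb = 84 - (1/7)x and Ps = 62.4 + 0.2x; the wedge Ps − Pb = 25 gives 62.4 + 0.2x − (84 - (1/7)x) = 25, so x' = 1631/12.
Then Pb = 84 − (1/7)·(1631/12) = 775/12 and Ps = 62.4 + 0.2·(1631/12) = 1075/12.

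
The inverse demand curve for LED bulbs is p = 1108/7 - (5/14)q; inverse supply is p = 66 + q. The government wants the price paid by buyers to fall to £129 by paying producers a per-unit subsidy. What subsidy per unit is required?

At a buyer price of 129, quantity demanded is 443.2 − 2.8·129 = 82.
Sellers supply 82 only when they receive ps = 66 + 1·82 = 148.
s = ps − pb = 148 − 129 = 19.

Required subsidy s = £19 per unit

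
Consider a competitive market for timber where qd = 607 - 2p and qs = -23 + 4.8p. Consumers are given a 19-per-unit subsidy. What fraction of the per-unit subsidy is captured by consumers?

Consumer share = 12/17

Pre-subsidy: 607 - 2p = -23 + 4.8p gives p* = 1575/17, q* = 7169/17.
With the rebate, buyers effectively pay pb = ps − 19, where ps is the price sellers receive.
Demand in terms of ps becomes qd = 607 − 2(ps − 19) = 645 - 2ps. Setting this equal to supply: 645 - 2ps = -23 + 4.8ps, so ps = 1670/17.
Buyers pay pb = 1670/17 − 19 = 1347/17; q' = -23 + 4.8·(1670/17) = 7625/17.
Buyers' price falls by p* − pb = 1575/17 − 1347/17 = 228/17; sellers' price rises by ps − p* = 1670/17 − 1575/17 = 95/17.
So consumers capture (228/17)/19 = 12/17 of each unit of subsidy.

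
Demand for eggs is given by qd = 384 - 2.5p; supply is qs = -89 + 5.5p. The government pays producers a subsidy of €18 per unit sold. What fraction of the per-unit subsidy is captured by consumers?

Pre-subsidy: 384 - 2.5p = -89 + 5.5p gives p* = 59.125, q* = 236.1875.
With the subsidy, sellers receive ps = pb + 18 for each unit, where pb is the price buyers pay.
Supply in terms of pb becomes qs = -89 + 5.5(pb + 18) = 10 + 5.5pb. Setting this equal to demand: 384 - 2.5pb = 10 + 5.5pb, so pb = 46.75.
Sellers receive ps = 46.75 + 18 = 64.75; q' = 384 − 2.5·46.75 = 267.125.
Buyers' price falls by p* − pb = 59.125 − 46.75 = 12.375; sellers' price rises by ps − p* = 64.75 − 59.125 = 5.625.
So consumers capture 12.375/18 = 0.6875 of each unit of subsidy.

Consumer share = 0.6875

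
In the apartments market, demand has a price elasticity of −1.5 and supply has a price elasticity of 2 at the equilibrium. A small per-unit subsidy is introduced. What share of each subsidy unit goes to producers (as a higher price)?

Producer share = 3/7

For a small subsidy around the equilibrium, the benefit split depends on the relative slopes, which at a point are proportional to the elasticities.
Buyer share = εs/(εs + |εd|) = 2/(2 + 1.5) = 4/7; seller share = |εd|/(εs + |εd|) = 3/7.
So producers capture 3/7 of the subsidy.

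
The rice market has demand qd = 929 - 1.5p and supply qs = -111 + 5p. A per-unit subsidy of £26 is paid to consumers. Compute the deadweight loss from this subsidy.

Deadweight loss = £390

Pre-subsidy: 929 - 1.5p = -111 + 5p gives p* = 160, q* = 689.
With the rebate, buyers effectively pay pb = ps − 26, where ps is the price sellers receive.
Demand in terms of ps becomes qd = 929 − 1.5(ps − 26) = 968 - 1.5ps. Setting this equal to supply: 968 - 1.5ps = -111 + 5ps, so ps = 166.
Buyers pay pb = 166 − 26 = 140; q' = -111 + 5·166 = 719.
The subsidy expands output by 719 − 689 = 30 past the efficient level; on those units the gap between marginal cost and willingness to pay runs from 0 up to 26.
DWL = ½ × 26 × 30 = 390.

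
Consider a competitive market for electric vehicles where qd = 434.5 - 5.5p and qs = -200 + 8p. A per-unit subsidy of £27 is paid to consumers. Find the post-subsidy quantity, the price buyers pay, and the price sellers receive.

Pre-subsidy: 434.5 - 5.5p = -200 + 8p gives p* = 47, q* = 176.
With the rebate, buyers effectively pay pb = ps − 27, where ps is the price sellers receive.
Demand in terms of ps becomes qd = 434.5 − 5.5(ps − 27) = 583 - 5.5ps. Setting this equal to supply: 583 - 5.5ps = -200 + 8ps, so ps = 58.
Buyers pay pb = 58 − 27 = 31; q' = -200 + 8·58 = 264.

q' = 264; buyers pay £31; sellers receive £58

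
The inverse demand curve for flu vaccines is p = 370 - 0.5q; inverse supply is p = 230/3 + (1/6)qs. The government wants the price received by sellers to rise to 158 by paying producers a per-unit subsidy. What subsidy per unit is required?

Required subsidy s = 32 per unit

At a seller price of 158, quantity supplied is -460 + 6·158 = 488.
Buyers absorb 488 only when they pay pb = 370 − 0.5·488 = 126.
s = ps − pb = 158 − 126 = 32.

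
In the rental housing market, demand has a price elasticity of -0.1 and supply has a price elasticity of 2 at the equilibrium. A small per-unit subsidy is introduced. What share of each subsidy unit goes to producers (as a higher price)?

Producer share = 1/21

For a small subsidy around the equilibrium, the benefit split depends on the relative slopes, which at a point are proportional to the elasticities.
Buyer share = εs/(εs + |εd|) = 2/(2 + 0.1) = 20/21; seller share = |εd|/(εs + |εd|) = 1/21.
So producers capture 1/21 of the subsidy.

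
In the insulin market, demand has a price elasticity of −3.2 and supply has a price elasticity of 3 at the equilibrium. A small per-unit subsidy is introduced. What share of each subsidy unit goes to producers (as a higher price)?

For a small subsidy around the equilibrium, the benefit split depends on the relative slopes, which at a point are proportional to the elasticities.
Buyer share = εs/(εs + |εd|) = 3/(3 + 3.2) = 15/31; seller share = |εd|/(εs + |εd|) = 16/31.
So producers capture 16/31 of the subsidy.

Producer share = 16/31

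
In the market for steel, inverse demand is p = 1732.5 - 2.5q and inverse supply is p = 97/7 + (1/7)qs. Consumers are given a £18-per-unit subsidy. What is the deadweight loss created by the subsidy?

Pre-subsidy: 1732.5 - 2.5q = 97/7 + (1/7)q gives q* = 24061/37 and p* = 3950/37.
With the rebate, buyers effectively pay pb = ps − 18, where ps is the price sellers receive.
On the curves, pb = 1732.5 - 2.5q and ps = 97/7 + (1/7)q; the wedge ps − pb = 18 gives 97/7 + (1/7)q − (1732.5 - 2.5q) = 18, so q' = 24313/37.
Then pb = 1732.5 − 2.5·(24313/37) = 3320/37 and ps = 97/7 + (1/7)·(24313/37) = 3986/37.
The subsidy expands output by 24313/37 − 24061/37 = 252/37 past the efficient level; on those units the gap between marginal cost and willingness to pay runs from 0 up to 18.
DWL = ½ × 18 × 252/37 = 2268/37.

Deadweight loss = 2268/37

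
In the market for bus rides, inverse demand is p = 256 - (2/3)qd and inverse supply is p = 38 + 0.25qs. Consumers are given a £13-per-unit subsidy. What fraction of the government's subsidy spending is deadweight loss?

DWL / government spending = 13/462

Pre-subsidy: 256 - (2/3)q = 38 + 0.25q gives q* = 2616/11 and p* = 1072/11.
With the rebate, buyers effectively pay pb = ps − 13, where ps is the price sellers receive.
On the curves, pb = 256 - (2/3)q and ps = 38 + 0.25q; the wedge ps − pb = 13 gives 38 + 0.25q − (256 - (2/3)q) = 13, so q' = 252.
Then pb = 256 − (2/3)·252 = 88 and ps = 38 + 0.25·252 = 101.
ΔCS = ½(2616/11 + 252)(1072/11 − 88) = 280176/121; ΔPS = ½(2616/11 + 252)(101 − 1072/11) = 105066/121.
Government spending = 13 × 252 = 3276.
DWL = ½ × 13 × (252 − 2616/11) = 1014/11; fraction = (1014/11) / 3276 = 13/462.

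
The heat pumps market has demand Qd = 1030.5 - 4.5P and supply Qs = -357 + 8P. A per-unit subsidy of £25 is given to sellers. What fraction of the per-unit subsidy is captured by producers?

Producer share = 0.36

Pre-subsidy: 1030.5 - 4.5P = -357 + 8P gives P* = 111, Q* = 531.
With the subsidy, sellers receive Ps = Pb + 25 for each unit, where Pb is the price buyers pay.
Supply in terms of Pb becomes Qs = -357 + 8(Pb + 25) = -157 + 8Pb. Setting this equal to demand: 1030.5 - 4.5Pb = -157 + 8Pb, so Pb = 95.
Sellers receive Ps = 95 + 25 = 120; Q' = 1030.5 − 4.5·95 = 603.
Buyers' price falls by P* − Pb = 111 − 95 = 16; sellers' price rises by Ps − P* = 120 − 111 = 9.
So producers capture 9/25 = 0.36 of each unit of subsidy.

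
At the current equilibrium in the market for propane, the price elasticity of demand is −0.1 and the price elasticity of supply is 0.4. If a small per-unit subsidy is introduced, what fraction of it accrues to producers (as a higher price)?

Producer share = 0.2

For a small subsidy around the equilibrium, the benefit split depends on the relative slopes, which at a point are proportional to the elasticities.
Buyer share = εs/(εs + |εd|) = 0.4/(0.4 + 0.1) = 0.8; seller share = |εd|/(εs + |εd|) = 0.2.
So producers capture 0.2 of the subsidy.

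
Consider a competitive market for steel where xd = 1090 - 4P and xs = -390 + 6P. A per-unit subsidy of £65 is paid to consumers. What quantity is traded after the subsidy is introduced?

x' = 654

Pre-subsidy: 1090 - 4P = -390 + 6P gives P* = 148, x* = 498.
With the rebate, buyers effectively pay Pb = Ps − 65, where Ps is the price sellers receive.
Demand in terms of Ps becomes xd = 1090 − 4(Ps − 65) = 1350 - 4Ps. Setting this equal to supply: 1350 - 4Ps = -390 + 6Ps, so Ps = 174.
Buyers pay Pb = 174 − 65 = 109; x' = -390 + 6·174 = 654.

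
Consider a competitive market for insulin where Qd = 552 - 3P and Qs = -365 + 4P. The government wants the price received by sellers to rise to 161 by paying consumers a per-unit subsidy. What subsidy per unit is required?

At a seller price of 161, quantity supplied is -365 + 4·161 = 279.
Buyers absorb 279 only when they pay Pb with 552 − 3·Pb = 279, i.e. Pb = 91.
s = Ps − Pb = 161 − 91 = 70.

Required subsidy s = 70 per unit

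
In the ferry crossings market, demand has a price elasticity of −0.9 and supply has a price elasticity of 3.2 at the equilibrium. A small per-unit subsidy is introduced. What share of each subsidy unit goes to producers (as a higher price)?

For a small subsidy around the equilibrium, the benefit split depends on the relative slopes, which at a point are proportional to the elasticities.
Buyer share = εs/(εs + |εd|) = 3.2/(3.2 + 0.9) = 32/41; seller share = |εd|/(εs + |εd|) = 9/41.
So producers capture 9/41 of the subsidy.

Producer share = 9/41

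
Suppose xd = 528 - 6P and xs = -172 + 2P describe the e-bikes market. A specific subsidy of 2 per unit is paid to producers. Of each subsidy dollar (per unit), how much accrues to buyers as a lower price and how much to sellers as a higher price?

Pre-subsidy: 528 - 6P = -172 + 2P gives P* = 87.5, x* = 3.
With the subsidy, sellers receive Ps = Pb + 2 for each unit, where Pb is the price buyers pay.
Supply in terms of Pb becomes xs = -172 + 2(Pb + 2) = -168 + 2Pb. Setting this equal to demand: 528 - 6Pb = -168 + 2Pb, so Pb = 87.
Sellers receive Ps = 87 + 2 = 89; x' = 528 − 6·87 = 6.
Buyers' price falls by P* − Pb = 87.5 − 87 = 0.5; sellers' price rises by Ps − P* = 89 − 87.5 = 1.5.

Buyers gain 0.5 per unit; sellers gain 1.5 per unit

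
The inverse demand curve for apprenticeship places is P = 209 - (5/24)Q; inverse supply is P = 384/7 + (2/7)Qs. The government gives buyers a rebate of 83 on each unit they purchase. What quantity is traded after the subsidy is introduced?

Pre-subsidy: 209 - (5/24)Q = 384/7 + (2/7)Q gives Q* = 312 and P* = 144.
With the rebate, buyers effectively pay Pb = Ps − 83, where Ps is the price sellers receive.
On the curves, Pb = 209 - (5/24)Q and Ps = 384/7 + (2/7)Q; the wedge Ps − Pb = 83 gives 384/7 + (2/7)Q − (209 - (5/24)Q) = 83, so Q' = 480.
Then Pb = 209 − (5/24)·480 = 109 and Ps = 384/7 + (2/7)·480 = 192.

Q' = 480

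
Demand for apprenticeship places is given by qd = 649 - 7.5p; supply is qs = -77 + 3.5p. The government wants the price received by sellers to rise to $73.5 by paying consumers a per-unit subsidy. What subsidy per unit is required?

Required subsidy s = $11 per unit

At a seller price of 73.5, quantity supplied is -77 + 3.5·73.5 = 180.25.
Buyers absorb 180.25 only when they pay pb with 649 − 7.5·pb = 180.25, i.e. pb = 62.5.
s = ps − pb = 73.5 − 62.5 = 11.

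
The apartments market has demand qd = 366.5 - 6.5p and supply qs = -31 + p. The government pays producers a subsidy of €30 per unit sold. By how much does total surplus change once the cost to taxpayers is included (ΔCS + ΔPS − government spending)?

Net change in total surplus = -€390

Pre-subsidy: 366.5 - 6.5p = -31 + p gives p* = 53, q* = 22.
With the subsidy, sellers receive ps = pb + 30 for each unit, where pb is the price buyers pay.
Supply in terms of pb becomes qs = -31 + 1(pb + 30) = -1 + pb. Setting this equal to demand: 366.5 - 6.5pb = -1 + pb, so pb = 49.
Sellers receive ps = 49 + 30 = 79; q' = 366.5 − 6.5·49 = 48.
ΔCS = ½(22 + 48)(53 − 49) = 140; ΔPS = ½(22 + 48)(79 − 53) = 910.
Government spending = 30 × 48 = 1440.
Net change = 140 + 910 − 1440 = -390. The loss equals the DWL triangle ½·30·26.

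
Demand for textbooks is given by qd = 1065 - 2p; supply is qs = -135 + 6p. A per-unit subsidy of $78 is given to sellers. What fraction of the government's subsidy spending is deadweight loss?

Pre-subsidy: 1065 - 2p = -135 + 6p gives p* = 150, q* = 765.
With the subsidy, sellers receive ps = pb + 78 for each unit, where pb is the price buyers pay.
Supply in terms of pb becomes qs = -135 + 6(pb + 78) = 333 + 6pb. Setting this equal to demand: 1065 - 2pb = 333 + 6pb, so pb = 91.5.
Sellers receive ps = 91.5 + 78 = 169.5; q' = 1065 − 2·91.5 = 882.
ΔCS = ½(765 + 882)(150 − 91.5) = 48174.75; ΔPS = ½(765 + 882)(169.5 − 150) = 16058.25.
Government spending = 78 × 882 = 68796.
DWL = ½ × 78 × (882 − 765) = 4563; fraction = 4563 / 68796 = 13/196.

DWL / government spending = 13/196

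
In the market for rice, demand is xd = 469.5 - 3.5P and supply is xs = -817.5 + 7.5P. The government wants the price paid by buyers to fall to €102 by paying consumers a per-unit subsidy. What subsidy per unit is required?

Required subsidy s = €22 per unit

At a buyer price of 102, quantity demanded is 469.5 − 3.5·102 = 112.5.
Sellers supply 112.5 only when they receive Ps with -817.5 + 7.5·Ps = 112.5, i.e. Ps = 124.
s = Ps − Pb = 124 − 102 = 22.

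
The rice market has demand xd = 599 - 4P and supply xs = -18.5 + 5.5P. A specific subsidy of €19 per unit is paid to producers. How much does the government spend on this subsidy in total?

Pre-subsidy: 599 - 4P = -18.5 + 5.5P gives P* = 65, x* = 339.
With the subsidy, sellers receive Ps = Pb + 19 for each unit, where Pb is the price buyers pay.
Supply in terms of Pb becomes xs = -18.5 + 5.5(Pb + 19) = 86 + 5.5Pb. Setting this equal to demand: 599 - 4Pb = 86 + 5.5Pb, so Pb = 54.
Sellers receive Ps = 54 + 19 = 73; x' = 599 − 4·54 = 383.
Government outlay = subsidy × quantity = 19 × 383 = 7277.

Government cost = €7277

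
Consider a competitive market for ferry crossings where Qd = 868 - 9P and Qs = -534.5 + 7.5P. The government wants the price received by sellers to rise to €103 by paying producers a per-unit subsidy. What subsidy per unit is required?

Required subsidy s = €33 per unit

At a seller price of 103, quantity supplied is -534.5 + 7.5·103 = 238.
Buyers absorb 238 only when they pay Pb with 868 − 9·Pb = 238, i.e. Pb = 70.
s = Ps − Pb = 103 − 70 = 33.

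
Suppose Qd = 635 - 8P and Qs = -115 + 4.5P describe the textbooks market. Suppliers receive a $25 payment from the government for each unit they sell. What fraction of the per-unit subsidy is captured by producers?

Pre-subsidy: 635 - 8P = -115 + 4.5P gives P* = 60, Q* = 155.
With the subsidy, sellers receive Ps = Pb + 25 for each unit, where Pb is the price buyers pay.
Supply in terms of Pb becomes Qs = -115 + 4.5(Pb + 25) = -2.5 + 4.5Pb. Setting this equal to demand: 635 - 8Pb = -2.5 + 4.5Pb, so Pb = 51.
Sellers receive Ps = 51 + 25 = 76; Q' = 635 − 8·51 = 227.
Buyers' price falls by P* − Pb = 60 − 51 = 9; sellers' price rises by Ps − P* = 76 − 60 = 16.
So producers capture 16/25 = 0.64 of each unit of subsidy.

Producer share = 0.64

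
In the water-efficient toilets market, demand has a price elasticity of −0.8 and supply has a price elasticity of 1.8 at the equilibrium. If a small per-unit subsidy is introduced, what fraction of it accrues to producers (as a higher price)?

Producer share = 4/13

For a small subsidy around the equilibrium, the benefit split depends on the relative slopes, which at a point are proportional to the elasticities.
Buyer share = εs/(εs + |εd|) = 1.8/(1.8 + 0.8) = 9/13; seller share = |εd|/(εs + |εd|) = 4/13.
So producers capture 4/13 of the subsidy.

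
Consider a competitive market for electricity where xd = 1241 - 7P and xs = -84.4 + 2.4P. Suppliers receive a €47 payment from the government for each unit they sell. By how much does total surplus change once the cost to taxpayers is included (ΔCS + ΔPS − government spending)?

Pre-subsidy: 1241 - 7P = -84.4 + 2.4P gives P* = 141, x* = 254.
With the subsidy, sellers receive Ps = Pb + 47 for each unit, where Pb is the price buyers pay.
Supply in terms of Pb becomes xs = -84.4 + 2.4(Pb + 47) = 28.4 + 2.4Pb. Setting this equal to demand: 1241 - 7Pb = 28.4 + 2.4Pb, so Pb = 129.
Sellers receive Ps = 129 + 47 = 176; x' = 1241 − 7·129 = 338.
ΔCS = ½(254 + 338)(141 − 129) = 3552; ΔPS = ½(254 + 338)(176 − 141) = 10360.
Government spending = 47 × 338 = 15886.
Net change = 3552 + 10360 − 15886 = -1974. The loss equals the DWL triangle ½·47·84.

Net change in total surplus = -€1974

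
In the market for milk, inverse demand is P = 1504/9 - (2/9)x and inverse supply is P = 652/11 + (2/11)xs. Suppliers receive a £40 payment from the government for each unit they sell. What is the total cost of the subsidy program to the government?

Pre-subsidy: 1504/9 - (2/9)x = 652/11 + (2/11)x gives x* = 266.9 and P* = 107.8.
With the subsidy, sellers receive Ps = Pb + 40 for each unit, where Pb is the price buyers pay.
On the curves, Pb = 1504/9 - (2/9)x and Ps = 652/11 + (2/11)x; the wedge Ps − Pb = 40 gives 652/11 + (2/11)x − (1504/9 - (2/9)x) = 40, so x' = 365.9.
Then Pb = 1504/9 − (2/9)·365.9 = 85.8 and Ps = 652/11 + (2/11)·365.9 = 125.8.
Government outlay = subsidy × quantity = 40 × 365.9 = 14636.

Government cost = £14636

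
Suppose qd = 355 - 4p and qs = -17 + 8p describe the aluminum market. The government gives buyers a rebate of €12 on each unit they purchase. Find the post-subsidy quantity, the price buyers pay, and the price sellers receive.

Pre-subsidy: 355 - 4p = -17 + 8p gives p* = 31, q* = 231.
With the rebate, buyers effectively pay pb = ps − 12, where ps is the price sellers receive.
Demand in terms of ps becomes qd = 355 − 4(ps − 12) = 403 - 4ps. Setting this equal to supply: 403 - 4ps = -17 + 8ps, so ps = 35.
Buyers pay pb = 35 − 12 = 23; q' = -17 + 8·35 = 263.

q' = 263; buyers pay €23; sellers receive €35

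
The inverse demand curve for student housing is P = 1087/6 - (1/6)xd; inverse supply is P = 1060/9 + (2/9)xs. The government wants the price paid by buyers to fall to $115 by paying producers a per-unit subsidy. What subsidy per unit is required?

Required subsidy s = $91 per unit

At a buyer price of 115, quantity demanded is 1087 − 6·115 = 397.
Sellers supply 397 only when they receive Ps = 1060/9 + (2/9)·397 = 206.
s = Ps − Pb = 206 − 115 = 91.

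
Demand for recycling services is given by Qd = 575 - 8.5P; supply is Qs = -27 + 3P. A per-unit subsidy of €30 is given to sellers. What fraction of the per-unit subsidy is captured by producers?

Pre-subsidy: 575 - 8.5P = -27 + 3P gives P* = 1204/23, Q* = 2991/23.
With the subsidy, sellers receive Ps = Pb + 30 for each unit, where Pb is the price buyers pay.
Supply in terms of Pb becomes Qs = -27 + 3(Pb + 30) = 63 + 3Pb. Setting this equal to demand: 575 - 8.5Pb = 63 + 3Pb, so Pb = 1024/23.
Sellers receive Ps = 1024/23 + 30 = 1714/23; Q' = 575 − 8.5·(1024/23) = 4521/23.
Buyers' price falls by P* − Pb = 1204/23 − 1024/23 = 180/23; sellers' price rises by Ps − P* = 1714/23 − 1204/23 = 510/23.
So producers capture (510/23)/30 = 17/23 of each unit of subsidy.

Producer share = 17/23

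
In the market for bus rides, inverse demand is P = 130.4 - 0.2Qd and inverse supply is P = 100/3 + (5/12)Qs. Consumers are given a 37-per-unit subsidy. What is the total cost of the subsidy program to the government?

Government cost = 8044

Pre-subsidy: 130.4 - 0.2Q = 100/3 + (5/12)Q gives Q* = 5824/37 and P* = 3660/37.
With the rebate, buyers effectively pay Pb = Ps − 37, where Ps is the price sellers receive.
On the curves, Pb = 130.4 - 0.2Q and Ps = 100/3 + (5/12)Q; the wedge Ps − Pb = 37 gives 100/3 + (5/12)Q − (130.4 - 0.2Q) = 37, so Q' = 8044/37.
Then Pb = 130.4 − 0.2·(8044/37) = 3216/37 and Ps = 100/3 + (5/12)·(8044/37) = 4585/37.
Government outlay = subsidy × quantity = 37 × 8044/37 = 8044.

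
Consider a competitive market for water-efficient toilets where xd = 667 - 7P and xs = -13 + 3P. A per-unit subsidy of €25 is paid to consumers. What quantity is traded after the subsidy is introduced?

x' = 243.5

Pre-subsidy: 667 - 7P = -13 + 3P gives P* = 68, x* = 191.
With the rebate, buyers effectively pay Pb = Ps − 25, where Ps is the price sellers receive.
Demand in terms of Ps becomes xd = 667 − 7(Ps − 25) = 842 - 7Ps. Setting this equal to supply: 842 - 7Ps = -13 + 3Ps, so Ps = 85.5.
Buyers pay Pb = 85.5 − 25 = 60.5; x' = -13 + 3·85.5 = 243.5.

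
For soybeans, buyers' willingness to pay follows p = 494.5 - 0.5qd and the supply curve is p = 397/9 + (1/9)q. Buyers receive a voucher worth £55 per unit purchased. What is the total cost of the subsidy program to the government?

Government cost = £45485

Pre-subsidy: 494.5 - 0.5q = 397/9 + (1/9)q gives q* = 737 and p* = 126.
With the rebate, buyers effectively pay pb = ps − 55, where ps is the price sellers receive.
On the curves, pb = 494.5 - 0.5q and ps = 397/9 + (1/9)q; the wedge ps − pb = 55 gives 397/9 + (1/9)q − (494.5 - 0.5q) = 55, so q' = 827.
Then pb = 494.5 − 0.5·827 = 81 and ps = 397/9 + (1/9)·827 = 136.
Government outlay = subsidy × quantity = 55 × 827 = 45485.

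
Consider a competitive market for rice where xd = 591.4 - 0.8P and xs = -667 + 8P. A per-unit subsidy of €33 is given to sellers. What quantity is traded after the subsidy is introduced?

Pre-subsidy: 591.4 - 0.8P = -667 + 8P gives P* = 143, x* = 477.
With the subsidy, sellers receive Ps = Pb + 33 for each unit, where Pb is the price buyers pay.
Supply in terms of Pb becomes xs = -667 + 8(Pb + 33) = -403 + 8Pb. Setting this equal to demand: 591.4 - 0.8Pb = -403 + 8Pb, so Pb = 113.
Sellers receive Ps = 113 + 33 = 146; x' = 591.4 − 0.8·113 = 501.

x' = 501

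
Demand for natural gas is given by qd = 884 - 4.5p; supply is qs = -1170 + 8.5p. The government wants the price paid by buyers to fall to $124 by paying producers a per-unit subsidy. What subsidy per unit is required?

Required subsidy s = $52 per unit

At a buyer price of 124, quantity demanded is 884 − 4.5·124 = 326.
Sellers supply 326 only when they receive ps with -1170 + 8.5·ps = 326, i.e. ps = 176.
s = ps − pb = 176 − 124 = 52.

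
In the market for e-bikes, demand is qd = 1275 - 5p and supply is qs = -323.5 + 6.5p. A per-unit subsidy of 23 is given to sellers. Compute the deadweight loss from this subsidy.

Deadweight loss = 747.5

Pre-subsidy: 1275 - 5p = -323.5 + 6.5p gives p* = 139, q* = 580.
With the subsidy, sellers receive ps = pb + 23 for each unit, where pb is the price buyers pay.
Supply in terms of pb becomes qs = -323.5 + 6.5(pb + 23) = -174 + 6.5pb. Setting this equal to demand: 1275 - 5pb = -174 + 6.5pb, so pb = 126.
Sellers receive ps = 126 + 23 = 149; q' = 1275 − 5·126 = 645.
The subsidy expands output by 645 − 580 = 65 past the efficient level; on those units the gap between marginal cost and willingness to pay runs from 0 up to 23.
DWL = ½ × 23 × 65 = 747.5.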